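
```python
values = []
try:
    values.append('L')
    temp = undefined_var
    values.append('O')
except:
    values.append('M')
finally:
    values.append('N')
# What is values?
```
['L', 'M', 'N']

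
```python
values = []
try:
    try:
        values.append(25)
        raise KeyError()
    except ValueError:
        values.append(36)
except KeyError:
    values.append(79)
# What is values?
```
[25, 79]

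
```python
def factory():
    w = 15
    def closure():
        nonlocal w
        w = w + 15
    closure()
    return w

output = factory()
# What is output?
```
30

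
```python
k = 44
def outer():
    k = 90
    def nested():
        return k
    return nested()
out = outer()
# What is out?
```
90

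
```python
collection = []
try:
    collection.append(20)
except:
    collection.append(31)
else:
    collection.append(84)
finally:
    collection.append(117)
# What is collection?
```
[20, 84, 117]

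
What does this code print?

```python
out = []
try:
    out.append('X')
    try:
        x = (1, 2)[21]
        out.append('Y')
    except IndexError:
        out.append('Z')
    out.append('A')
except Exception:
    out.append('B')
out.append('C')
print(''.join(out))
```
XZAC

Inner exception caught by inner handler, outer continues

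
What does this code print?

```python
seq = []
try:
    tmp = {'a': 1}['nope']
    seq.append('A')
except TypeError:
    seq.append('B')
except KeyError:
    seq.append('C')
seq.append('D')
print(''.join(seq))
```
CD

KeyError is caught by its specific handler, not TypeError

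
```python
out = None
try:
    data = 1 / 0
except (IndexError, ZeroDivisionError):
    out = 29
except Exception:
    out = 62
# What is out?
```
29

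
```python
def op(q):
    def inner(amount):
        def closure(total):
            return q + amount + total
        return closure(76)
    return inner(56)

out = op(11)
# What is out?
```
143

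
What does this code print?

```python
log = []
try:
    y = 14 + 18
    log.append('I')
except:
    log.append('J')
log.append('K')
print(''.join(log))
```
IK

No exception, try block completes normally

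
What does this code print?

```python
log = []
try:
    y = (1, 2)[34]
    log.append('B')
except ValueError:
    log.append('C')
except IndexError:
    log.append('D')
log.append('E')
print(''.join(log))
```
DE

IndexError is caught by its specific handler, not ValueError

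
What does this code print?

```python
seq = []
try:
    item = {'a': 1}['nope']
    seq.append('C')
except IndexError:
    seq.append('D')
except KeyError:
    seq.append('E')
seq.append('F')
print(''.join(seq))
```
EF

KeyError is caught by its specific handler, not IndexError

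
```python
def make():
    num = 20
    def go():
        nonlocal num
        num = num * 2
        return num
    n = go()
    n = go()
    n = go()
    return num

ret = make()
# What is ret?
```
160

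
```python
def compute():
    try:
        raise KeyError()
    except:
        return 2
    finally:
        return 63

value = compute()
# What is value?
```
63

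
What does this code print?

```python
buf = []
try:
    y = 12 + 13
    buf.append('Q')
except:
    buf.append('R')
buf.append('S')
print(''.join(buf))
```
QS

No exception, try block completes normally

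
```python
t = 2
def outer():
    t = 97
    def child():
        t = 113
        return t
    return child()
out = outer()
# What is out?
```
113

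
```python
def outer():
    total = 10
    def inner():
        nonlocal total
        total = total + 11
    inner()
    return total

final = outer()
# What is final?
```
21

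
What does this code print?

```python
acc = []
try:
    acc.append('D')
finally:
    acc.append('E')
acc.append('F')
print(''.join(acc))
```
DEF

try/finally without except, no exception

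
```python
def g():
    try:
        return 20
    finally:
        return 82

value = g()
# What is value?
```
82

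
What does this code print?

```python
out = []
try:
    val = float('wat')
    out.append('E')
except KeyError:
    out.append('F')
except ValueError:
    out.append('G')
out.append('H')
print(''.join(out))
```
GH

ValueError is caught by its specific handler, not KeyError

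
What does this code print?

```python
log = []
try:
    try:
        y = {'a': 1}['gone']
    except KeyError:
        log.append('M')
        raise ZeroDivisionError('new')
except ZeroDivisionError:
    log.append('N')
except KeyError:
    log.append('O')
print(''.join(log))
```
MN

New ZeroDivisionError raised, caught by outer ZeroDivisionError handler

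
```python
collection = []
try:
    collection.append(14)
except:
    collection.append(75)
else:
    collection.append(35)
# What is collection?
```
[14, 35]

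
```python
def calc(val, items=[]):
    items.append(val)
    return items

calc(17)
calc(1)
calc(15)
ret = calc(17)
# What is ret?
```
[17, 1, 15, 17]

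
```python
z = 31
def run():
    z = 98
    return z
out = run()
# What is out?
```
98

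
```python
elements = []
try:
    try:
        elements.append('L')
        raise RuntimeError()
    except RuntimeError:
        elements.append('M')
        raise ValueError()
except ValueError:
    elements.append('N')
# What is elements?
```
['L', 'M', 'N']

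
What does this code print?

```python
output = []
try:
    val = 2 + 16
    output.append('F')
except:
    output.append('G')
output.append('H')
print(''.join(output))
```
FH

No exception, try block completes normally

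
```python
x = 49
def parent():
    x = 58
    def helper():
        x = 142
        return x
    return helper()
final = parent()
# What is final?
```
142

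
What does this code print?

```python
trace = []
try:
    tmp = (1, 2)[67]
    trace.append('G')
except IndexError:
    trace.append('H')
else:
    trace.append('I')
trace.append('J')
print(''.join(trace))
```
HJ

else block skipped when exception is caught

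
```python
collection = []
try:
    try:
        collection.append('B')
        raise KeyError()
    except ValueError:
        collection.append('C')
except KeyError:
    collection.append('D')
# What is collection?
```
['B', 'D']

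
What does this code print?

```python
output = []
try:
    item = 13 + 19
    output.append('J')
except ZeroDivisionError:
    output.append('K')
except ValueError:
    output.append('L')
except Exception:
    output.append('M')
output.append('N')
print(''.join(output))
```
JN

No exception, try block completes normally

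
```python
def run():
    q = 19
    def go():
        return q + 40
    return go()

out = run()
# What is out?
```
59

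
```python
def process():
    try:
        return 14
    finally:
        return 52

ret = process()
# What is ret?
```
52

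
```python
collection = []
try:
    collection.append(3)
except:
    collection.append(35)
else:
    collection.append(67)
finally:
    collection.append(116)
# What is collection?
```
[3, 67, 116]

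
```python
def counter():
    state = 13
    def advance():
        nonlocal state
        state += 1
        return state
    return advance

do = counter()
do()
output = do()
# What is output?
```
15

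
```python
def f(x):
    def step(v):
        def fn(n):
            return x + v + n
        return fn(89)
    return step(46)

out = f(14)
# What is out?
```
149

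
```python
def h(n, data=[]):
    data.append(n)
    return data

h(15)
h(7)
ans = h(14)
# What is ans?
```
[15, 7, 14]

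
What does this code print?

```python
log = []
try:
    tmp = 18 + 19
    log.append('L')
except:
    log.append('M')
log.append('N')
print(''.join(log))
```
LN

No exception, try block completes normally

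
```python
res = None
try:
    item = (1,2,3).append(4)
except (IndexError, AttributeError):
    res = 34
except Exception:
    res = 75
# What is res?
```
34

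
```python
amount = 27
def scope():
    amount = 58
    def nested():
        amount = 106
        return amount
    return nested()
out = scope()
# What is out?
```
106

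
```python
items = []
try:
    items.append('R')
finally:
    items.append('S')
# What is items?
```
['R', 'S']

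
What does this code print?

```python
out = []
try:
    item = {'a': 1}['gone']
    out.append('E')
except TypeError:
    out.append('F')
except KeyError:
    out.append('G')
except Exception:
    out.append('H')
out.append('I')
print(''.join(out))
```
GI

KeyError matches before generic Exception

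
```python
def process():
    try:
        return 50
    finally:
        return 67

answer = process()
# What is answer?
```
67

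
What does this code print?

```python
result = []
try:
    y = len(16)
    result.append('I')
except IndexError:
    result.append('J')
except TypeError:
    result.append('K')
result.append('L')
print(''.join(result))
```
KL

TypeError is caught by its specific handler, not IndexError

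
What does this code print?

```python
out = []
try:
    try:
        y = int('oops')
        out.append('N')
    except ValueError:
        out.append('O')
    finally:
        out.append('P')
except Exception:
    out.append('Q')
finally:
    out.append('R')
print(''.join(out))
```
OPR

Both finally blocks run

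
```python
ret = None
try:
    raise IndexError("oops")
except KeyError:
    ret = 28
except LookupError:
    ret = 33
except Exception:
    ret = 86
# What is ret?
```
33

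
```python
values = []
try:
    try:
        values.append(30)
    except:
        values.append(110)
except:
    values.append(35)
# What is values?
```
[30]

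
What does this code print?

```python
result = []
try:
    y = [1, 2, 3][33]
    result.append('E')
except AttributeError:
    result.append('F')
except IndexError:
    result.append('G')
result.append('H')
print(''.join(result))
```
GH

IndexError is caught by its specific handler, not AttributeError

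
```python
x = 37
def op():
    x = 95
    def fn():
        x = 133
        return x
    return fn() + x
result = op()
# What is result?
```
228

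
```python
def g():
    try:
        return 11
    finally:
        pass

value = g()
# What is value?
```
11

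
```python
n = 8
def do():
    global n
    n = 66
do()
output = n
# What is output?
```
66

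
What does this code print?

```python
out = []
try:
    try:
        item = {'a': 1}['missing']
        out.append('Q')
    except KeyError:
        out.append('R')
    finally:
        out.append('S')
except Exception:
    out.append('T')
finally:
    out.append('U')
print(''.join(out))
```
RSU

Both finally blocks run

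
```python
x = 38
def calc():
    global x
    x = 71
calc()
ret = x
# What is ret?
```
71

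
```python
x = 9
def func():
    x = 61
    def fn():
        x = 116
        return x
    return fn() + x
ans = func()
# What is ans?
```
177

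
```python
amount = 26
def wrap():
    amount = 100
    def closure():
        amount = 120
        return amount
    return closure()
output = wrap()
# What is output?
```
120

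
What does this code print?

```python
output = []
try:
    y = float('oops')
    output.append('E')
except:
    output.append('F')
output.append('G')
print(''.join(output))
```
FG

Exception raised in try, caught by bare except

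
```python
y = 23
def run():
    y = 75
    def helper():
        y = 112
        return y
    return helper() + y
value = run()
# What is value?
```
187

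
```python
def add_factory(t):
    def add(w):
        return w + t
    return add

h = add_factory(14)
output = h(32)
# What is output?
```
46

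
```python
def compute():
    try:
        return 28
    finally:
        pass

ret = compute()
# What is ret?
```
28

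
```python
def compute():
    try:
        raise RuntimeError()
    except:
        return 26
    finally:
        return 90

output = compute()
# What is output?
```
90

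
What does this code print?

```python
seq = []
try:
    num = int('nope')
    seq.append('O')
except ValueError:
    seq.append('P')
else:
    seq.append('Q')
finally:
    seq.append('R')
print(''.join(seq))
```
PR

Exception: except runs, else skipped, finally runs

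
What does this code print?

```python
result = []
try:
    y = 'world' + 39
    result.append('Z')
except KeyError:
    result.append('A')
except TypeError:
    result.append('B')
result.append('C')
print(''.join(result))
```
BC

TypeError is caught by its specific handler, not KeyError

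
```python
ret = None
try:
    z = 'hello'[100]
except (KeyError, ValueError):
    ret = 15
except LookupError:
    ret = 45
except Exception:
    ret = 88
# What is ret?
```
45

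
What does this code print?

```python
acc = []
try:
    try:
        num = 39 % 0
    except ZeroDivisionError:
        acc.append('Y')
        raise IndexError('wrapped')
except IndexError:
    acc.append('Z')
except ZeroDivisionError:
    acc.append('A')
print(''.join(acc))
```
YZ

New IndexError raised, caught by outer IndexError handler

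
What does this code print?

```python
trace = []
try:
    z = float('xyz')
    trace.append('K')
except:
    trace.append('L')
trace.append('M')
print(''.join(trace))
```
LM

Exception raised in try, caught by bare except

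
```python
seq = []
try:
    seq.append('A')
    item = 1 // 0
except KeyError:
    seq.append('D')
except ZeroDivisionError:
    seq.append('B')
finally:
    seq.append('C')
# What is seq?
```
['A', 'B', 'C']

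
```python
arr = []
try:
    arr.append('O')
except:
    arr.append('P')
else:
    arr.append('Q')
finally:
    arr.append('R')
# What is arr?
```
['O', 'Q', 'R']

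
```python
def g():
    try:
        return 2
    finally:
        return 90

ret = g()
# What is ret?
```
90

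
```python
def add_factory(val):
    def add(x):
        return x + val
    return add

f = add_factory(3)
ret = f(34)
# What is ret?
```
37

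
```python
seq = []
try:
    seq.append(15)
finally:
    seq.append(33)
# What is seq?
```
[15, 33]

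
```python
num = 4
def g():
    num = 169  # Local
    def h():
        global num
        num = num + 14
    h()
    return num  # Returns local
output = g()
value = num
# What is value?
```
18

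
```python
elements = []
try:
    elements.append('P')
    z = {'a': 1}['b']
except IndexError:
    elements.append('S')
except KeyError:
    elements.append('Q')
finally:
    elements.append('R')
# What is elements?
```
['P', 'Q', 'R']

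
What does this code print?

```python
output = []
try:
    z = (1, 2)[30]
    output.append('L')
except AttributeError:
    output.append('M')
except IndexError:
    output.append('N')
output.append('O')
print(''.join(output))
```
NO

IndexError is caught by its specific handler, not AttributeError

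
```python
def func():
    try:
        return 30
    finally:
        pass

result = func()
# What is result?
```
30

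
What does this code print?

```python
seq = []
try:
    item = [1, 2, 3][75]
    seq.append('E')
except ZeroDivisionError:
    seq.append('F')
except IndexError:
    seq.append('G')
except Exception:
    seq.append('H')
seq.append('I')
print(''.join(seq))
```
GI

IndexError matches before generic Exception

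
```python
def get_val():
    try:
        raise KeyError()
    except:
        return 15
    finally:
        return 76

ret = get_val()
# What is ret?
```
76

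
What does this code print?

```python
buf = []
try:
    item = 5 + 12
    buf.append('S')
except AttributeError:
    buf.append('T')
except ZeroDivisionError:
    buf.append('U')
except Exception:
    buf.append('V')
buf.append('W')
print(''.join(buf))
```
SW

No exception, try block completes normally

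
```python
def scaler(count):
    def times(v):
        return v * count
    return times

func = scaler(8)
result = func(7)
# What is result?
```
56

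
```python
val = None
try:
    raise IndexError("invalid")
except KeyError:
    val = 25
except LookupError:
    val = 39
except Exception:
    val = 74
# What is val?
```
39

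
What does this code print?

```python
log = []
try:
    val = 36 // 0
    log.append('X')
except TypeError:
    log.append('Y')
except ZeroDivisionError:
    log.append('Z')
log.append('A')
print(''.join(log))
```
ZA

ZeroDivisionError is caught by its specific handler, not TypeError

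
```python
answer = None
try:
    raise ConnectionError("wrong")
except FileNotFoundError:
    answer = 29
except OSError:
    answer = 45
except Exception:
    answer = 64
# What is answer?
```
45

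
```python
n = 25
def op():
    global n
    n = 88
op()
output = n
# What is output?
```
88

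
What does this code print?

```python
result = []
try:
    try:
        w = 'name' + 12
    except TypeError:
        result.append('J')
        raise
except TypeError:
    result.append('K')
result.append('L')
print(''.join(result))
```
JKL

raise without argument re-raises current exception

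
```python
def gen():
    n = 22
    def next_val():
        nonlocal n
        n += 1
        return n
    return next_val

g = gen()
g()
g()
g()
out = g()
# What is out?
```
26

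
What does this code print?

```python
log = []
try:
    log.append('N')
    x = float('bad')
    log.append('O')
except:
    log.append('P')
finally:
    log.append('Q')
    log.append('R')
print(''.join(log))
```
NPQR

Code before exception runs, then except, then all of finally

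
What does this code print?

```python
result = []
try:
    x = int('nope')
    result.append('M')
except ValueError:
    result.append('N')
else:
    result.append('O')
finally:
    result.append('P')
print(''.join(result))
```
NP

Exception: except runs, else skipped, finally runs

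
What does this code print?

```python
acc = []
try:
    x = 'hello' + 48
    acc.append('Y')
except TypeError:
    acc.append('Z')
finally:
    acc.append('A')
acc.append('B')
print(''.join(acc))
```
ZAB

finally always runs, even after exception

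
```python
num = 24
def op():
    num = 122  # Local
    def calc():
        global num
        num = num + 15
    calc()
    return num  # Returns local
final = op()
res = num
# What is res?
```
39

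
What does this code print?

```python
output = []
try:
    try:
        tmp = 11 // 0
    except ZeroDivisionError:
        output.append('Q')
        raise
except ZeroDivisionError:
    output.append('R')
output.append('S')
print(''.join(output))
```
QRS

raise without argument re-raises current exception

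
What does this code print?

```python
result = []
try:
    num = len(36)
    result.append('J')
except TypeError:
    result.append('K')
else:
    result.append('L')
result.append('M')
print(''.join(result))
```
KM

else block skipped when exception is caught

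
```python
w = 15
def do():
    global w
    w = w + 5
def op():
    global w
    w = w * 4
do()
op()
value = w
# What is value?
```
80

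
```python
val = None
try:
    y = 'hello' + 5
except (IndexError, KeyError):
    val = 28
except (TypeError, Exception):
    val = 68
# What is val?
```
68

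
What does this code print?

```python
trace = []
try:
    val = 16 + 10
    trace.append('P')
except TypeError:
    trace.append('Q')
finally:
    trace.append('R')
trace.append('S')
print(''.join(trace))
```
PRS

finally runs after normal execution too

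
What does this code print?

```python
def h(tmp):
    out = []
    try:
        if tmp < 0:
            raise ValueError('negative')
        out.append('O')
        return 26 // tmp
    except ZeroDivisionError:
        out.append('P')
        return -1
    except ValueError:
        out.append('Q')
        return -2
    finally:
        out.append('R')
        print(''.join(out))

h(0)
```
OPR

tmp=0 causes ZeroDivisionError, caught, finally prints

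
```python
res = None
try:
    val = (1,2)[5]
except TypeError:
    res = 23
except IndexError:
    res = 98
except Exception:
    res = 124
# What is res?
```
98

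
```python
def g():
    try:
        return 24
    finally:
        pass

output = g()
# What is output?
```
24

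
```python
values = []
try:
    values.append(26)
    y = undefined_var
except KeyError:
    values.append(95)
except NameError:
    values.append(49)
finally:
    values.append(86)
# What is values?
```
[26, 49, 86]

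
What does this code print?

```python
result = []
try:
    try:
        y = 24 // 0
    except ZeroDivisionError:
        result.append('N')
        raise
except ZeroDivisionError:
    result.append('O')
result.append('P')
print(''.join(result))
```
NOP

raise without argument re-raises current exception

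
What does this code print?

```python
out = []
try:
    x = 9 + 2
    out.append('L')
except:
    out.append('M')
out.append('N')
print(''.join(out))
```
LN

No exception, try block completes normally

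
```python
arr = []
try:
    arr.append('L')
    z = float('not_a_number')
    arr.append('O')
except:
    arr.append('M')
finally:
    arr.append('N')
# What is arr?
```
['L', 'M', 'N']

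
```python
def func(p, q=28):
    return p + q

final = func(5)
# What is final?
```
33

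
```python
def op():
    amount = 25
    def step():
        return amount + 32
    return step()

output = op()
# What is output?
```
57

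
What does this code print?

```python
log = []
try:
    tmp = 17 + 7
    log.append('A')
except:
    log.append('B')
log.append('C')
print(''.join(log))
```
AC

No exception, try block completes normally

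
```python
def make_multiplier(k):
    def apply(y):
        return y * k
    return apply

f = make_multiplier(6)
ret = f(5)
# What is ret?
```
30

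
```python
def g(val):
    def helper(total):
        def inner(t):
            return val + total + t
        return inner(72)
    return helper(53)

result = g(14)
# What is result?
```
139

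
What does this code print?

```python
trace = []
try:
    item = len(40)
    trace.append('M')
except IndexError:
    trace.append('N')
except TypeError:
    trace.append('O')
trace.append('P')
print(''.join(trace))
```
OP

TypeError is caught by its specific handler, not IndexError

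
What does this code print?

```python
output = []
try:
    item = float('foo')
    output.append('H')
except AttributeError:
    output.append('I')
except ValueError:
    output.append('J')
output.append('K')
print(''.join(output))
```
JK

ValueError is caught by its specific handler, not AttributeError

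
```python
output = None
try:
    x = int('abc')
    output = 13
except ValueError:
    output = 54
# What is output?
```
54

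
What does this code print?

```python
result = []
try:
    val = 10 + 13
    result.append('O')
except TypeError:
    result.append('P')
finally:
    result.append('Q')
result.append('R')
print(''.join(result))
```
OQR

finally runs after normal execution too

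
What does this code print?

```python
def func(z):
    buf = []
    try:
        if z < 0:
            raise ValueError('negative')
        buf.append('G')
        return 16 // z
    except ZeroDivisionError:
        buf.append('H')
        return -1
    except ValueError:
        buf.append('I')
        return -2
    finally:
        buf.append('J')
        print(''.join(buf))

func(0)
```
GHJ

z=0 causes ZeroDivisionError, caught, finally prints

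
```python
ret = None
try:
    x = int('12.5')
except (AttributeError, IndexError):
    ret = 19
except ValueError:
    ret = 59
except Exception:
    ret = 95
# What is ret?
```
59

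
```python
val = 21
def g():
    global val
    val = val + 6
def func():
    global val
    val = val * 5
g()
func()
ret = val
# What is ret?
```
135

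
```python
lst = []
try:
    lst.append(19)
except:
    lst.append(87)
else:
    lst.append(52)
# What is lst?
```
[19, 52]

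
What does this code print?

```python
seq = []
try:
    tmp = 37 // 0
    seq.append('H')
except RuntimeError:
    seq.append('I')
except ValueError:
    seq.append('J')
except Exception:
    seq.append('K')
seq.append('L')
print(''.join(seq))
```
KL

ZeroDivisionError not specifically caught, falls to Exception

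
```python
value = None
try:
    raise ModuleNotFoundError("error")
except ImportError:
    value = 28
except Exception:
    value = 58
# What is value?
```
28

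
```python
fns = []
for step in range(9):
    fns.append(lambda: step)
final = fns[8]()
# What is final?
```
8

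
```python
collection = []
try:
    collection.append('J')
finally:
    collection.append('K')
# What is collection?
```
['J', 'K']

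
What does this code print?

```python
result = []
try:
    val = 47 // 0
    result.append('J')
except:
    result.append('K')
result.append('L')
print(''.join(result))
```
KL

Exception raised in try, caught by bare except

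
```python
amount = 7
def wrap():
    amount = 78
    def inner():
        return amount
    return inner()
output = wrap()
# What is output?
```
78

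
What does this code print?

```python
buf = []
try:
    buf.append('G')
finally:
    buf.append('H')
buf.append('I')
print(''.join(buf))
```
GHI

try/finally without except, no exception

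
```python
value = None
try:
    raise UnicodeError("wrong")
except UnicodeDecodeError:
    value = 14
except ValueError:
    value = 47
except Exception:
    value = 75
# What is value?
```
47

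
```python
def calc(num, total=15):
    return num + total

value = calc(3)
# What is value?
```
18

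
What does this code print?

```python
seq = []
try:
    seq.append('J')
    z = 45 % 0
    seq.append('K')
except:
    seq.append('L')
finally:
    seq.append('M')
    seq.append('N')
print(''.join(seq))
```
JLMN

Code before exception runs, then except, then all of finally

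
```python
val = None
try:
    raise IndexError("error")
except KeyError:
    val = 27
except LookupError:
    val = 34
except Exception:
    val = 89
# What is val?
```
34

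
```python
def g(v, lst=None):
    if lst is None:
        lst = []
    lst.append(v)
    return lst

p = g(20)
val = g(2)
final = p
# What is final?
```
[20]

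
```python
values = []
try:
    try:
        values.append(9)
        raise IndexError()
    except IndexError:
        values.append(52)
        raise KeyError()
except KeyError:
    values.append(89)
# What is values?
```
[9, 52, 89]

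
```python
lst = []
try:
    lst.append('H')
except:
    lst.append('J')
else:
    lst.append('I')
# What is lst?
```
['H', 'I']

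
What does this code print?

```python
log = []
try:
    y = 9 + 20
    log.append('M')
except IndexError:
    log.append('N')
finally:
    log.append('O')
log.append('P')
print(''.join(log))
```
MOP

finally runs after normal execution too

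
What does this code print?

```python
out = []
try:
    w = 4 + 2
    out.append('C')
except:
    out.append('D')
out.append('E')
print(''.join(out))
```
CE

No exception, try block completes normally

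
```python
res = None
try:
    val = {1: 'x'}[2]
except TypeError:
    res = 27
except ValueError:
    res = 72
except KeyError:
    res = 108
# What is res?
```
108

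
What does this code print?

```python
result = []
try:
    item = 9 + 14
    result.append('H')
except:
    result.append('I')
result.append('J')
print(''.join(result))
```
HJ

No exception, try block completes normally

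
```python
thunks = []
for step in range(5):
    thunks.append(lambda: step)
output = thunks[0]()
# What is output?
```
4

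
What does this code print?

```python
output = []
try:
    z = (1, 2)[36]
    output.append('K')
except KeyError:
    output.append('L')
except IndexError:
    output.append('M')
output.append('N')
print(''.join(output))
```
MN

IndexError is caught by its specific handler, not KeyError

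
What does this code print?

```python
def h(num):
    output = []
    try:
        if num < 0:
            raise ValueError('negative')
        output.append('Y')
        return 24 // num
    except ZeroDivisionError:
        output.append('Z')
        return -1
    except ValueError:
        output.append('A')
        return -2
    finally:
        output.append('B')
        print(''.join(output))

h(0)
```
YZB

num=0 causes ZeroDivisionError, caught, finally prints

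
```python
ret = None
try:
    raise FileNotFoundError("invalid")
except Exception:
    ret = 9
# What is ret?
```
9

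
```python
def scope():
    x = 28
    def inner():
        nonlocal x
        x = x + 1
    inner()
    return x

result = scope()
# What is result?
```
29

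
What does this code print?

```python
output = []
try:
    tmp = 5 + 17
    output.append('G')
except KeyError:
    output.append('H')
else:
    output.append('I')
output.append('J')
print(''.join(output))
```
GIJ

else block runs when no exception occurs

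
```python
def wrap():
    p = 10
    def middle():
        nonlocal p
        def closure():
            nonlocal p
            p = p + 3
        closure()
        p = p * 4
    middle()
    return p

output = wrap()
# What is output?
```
52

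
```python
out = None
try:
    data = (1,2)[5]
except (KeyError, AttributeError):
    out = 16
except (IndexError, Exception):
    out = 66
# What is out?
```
66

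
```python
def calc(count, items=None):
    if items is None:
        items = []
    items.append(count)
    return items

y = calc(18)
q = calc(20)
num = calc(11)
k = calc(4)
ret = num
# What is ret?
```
[11]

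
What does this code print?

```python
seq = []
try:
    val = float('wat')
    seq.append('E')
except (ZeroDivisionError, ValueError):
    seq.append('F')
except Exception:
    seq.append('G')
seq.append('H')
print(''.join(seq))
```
FH

ValueError matches tuple containing it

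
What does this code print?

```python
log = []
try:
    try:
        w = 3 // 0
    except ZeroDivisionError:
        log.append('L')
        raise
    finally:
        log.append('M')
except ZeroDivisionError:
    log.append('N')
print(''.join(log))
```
LMN

finally runs before re-raised exception propagates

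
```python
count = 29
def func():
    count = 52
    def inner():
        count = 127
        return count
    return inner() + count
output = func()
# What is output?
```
179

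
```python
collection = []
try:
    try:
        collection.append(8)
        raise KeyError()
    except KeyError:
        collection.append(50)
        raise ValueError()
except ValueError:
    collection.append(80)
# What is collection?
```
[8, 50, 80]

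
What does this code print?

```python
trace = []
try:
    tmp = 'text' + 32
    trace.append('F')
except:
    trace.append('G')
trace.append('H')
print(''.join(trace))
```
GH

Exception raised in try, caught by bare except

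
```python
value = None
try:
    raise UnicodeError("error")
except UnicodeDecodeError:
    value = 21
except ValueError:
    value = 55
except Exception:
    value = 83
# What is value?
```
55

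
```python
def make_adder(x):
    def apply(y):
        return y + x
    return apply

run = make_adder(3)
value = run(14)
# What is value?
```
17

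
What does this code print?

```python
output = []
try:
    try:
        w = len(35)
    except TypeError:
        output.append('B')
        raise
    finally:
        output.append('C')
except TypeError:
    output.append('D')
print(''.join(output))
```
BCD

finally runs before re-raised exception propagates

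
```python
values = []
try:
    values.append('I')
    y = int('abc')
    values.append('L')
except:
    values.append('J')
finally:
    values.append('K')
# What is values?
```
['I', 'J', 'K']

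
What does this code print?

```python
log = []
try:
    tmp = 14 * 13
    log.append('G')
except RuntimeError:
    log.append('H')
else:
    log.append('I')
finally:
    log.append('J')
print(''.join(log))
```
GIJ

else runs before finally when no exception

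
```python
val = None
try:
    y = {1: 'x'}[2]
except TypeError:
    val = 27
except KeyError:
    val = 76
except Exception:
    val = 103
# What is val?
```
76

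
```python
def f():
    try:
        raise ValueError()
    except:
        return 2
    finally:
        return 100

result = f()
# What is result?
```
100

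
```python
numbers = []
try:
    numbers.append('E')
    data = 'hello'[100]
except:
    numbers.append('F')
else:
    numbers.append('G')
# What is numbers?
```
['E', 'F']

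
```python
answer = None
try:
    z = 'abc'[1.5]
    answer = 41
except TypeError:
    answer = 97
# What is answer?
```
97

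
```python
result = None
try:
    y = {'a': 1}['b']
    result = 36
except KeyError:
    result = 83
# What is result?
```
83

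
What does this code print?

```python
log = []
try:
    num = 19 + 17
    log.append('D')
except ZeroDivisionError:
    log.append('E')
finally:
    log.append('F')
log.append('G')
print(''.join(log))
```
DFG

finally runs after normal execution too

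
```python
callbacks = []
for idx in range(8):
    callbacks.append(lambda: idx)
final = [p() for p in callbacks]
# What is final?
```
[7, 7, 7, 7, 7, 7, 7, 7]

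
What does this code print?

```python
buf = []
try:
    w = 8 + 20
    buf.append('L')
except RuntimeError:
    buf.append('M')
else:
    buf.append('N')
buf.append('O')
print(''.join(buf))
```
LNO

else block runs when no exception occurs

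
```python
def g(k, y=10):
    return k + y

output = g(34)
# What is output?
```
44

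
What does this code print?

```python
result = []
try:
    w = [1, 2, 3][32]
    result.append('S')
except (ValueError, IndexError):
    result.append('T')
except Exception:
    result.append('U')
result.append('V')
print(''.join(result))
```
TV

IndexError matches tuple containing it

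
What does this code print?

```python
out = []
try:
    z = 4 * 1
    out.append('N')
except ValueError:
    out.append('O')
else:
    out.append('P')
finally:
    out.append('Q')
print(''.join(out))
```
NPQ

else runs before finally when no exception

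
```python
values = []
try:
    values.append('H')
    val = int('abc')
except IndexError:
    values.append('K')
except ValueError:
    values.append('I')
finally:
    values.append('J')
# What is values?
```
['H', 'I', 'J']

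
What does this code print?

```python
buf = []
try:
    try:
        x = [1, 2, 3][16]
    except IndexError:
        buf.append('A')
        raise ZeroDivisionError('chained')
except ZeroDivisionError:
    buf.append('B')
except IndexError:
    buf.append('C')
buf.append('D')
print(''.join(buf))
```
ABD

ZeroDivisionError raised and caught, original IndexError not re-raised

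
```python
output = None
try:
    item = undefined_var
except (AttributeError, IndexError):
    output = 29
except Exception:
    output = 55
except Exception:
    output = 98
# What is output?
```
55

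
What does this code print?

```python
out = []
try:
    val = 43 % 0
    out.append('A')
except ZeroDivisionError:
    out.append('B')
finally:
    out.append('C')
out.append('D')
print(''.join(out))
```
BCD

finally always runs, even after exception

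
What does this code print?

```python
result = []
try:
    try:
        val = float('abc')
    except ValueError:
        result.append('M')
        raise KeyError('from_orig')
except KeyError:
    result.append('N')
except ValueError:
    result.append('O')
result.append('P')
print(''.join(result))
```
MNP

KeyError raised and caught, original ValueError not re-raised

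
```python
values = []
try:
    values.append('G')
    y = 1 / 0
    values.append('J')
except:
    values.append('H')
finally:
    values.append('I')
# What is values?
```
['G', 'H', 'I']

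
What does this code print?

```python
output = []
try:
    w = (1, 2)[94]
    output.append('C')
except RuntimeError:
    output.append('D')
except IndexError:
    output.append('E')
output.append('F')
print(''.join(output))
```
EF

IndexError is caught by its specific handler, not RuntimeError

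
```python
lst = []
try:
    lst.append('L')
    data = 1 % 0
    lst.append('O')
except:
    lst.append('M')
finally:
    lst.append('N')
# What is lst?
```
['L', 'M', 'N']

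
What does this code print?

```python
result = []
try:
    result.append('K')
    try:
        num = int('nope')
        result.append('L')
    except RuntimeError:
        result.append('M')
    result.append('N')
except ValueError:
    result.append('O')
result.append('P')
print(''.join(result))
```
KOP

Inner handler doesn't match, propagates to outer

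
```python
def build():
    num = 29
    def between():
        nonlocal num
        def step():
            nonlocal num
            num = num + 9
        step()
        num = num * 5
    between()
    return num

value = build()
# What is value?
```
190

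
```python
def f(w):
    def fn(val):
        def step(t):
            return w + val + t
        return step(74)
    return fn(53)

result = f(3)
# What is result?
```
130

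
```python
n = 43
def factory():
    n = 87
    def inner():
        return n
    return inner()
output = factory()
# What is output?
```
87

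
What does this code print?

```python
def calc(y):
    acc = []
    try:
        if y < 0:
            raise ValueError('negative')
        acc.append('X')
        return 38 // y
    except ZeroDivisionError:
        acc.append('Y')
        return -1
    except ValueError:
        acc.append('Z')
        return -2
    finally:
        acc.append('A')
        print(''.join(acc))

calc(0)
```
XYA

y=0 causes ZeroDivisionError, caught, finally prints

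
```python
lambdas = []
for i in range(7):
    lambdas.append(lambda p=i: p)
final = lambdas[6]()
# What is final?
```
6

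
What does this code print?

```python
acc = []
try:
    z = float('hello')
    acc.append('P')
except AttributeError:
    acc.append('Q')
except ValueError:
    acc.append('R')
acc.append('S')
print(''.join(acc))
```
RS

ValueError is caught by its specific handler, not AttributeError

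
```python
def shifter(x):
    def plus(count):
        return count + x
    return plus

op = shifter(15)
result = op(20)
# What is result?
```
35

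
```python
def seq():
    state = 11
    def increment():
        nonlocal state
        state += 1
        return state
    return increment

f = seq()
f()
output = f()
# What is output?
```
13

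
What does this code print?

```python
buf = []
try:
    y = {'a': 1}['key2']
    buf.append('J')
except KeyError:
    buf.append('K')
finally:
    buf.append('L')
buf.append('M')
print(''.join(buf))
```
KLM

finally always runs, even after exception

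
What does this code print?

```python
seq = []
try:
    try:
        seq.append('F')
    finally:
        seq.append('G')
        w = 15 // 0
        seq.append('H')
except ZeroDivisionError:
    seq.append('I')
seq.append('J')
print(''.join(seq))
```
FGIJ

Exception in inner finally caught by outer except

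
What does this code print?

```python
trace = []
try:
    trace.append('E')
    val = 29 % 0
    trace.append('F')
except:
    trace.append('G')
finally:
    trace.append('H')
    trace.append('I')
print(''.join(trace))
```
EGHI

Code before exception runs, then except, then all of finally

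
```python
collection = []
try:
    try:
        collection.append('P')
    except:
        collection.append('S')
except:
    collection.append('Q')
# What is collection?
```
['P']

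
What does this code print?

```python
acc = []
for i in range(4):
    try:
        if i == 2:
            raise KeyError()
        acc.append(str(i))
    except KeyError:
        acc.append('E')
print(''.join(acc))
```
01E3

Exception on i=2 caught, loop continues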